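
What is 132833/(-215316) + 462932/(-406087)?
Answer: -153618420983/87437028492 ≈ -1.7569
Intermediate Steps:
132833/(-215316) + 462932/(-406087) = 132833*(-1/215316) + 462932*(-1/406087) = -132833/215316 - 462932/406087 = -153618420983/87437028492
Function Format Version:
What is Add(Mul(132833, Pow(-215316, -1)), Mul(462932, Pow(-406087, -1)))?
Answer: Rational(-153618420983, 87437028492) ≈ -1.7569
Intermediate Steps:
Add(Mul(132833, Pow(-215316, -1)), Mul(462932, Pow(-406087, -1))) = Add(Mul(132833, Rational(-1, 215316)), Mul(462932, Rational(-1, 406087))) = Add(Rational(-132833, 215316), Rational(-462932, 406087)) = Rational(-153618420983, 87437028492)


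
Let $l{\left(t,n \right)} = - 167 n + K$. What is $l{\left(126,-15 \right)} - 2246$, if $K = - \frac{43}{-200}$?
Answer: $\frac{51843}{200} \approx 259.21$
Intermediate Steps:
$K = \frac{43}{200}$ ($K = \left(-43\right) \left(- \frac{1}{200}\right) = \frac{43}{200} \approx 0.215$)
$l{\left(t,n \right)} = \frac{43}{200} - 167 n$ ($l{\left(t,n \right)} = - 167 n + \frac{43}{200} = \frac{43}{200} - 167 n$)
$l{\left(126,-15 \right)} - 2246 = \left(\frac{43}{200} - -2505\right) - 2246 = \left(\frac{43}{200} + 2505\right) - 2246 = \frac{501043}{200} - 2246 = \frac{51843}{200}$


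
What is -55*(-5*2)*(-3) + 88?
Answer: -1562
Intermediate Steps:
-55*(-5*2)*(-3) + 88 = -(-550)*(-3) + 88 = -55*30 + 88 = -1650 + 88 = -1562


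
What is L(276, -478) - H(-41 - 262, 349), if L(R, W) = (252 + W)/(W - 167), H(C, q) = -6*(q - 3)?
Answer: 1339246/645 ≈ 2076.4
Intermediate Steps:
H(C, q) = 18 - 6*q (H(C, q) = -6*(-3 + q) = 18 - 6*q)
L(R, W) = (252 + W)/(-167 + W)
L(276, -478) - H(-41 - 262, 349) = (252 - 478)/(-167 - 478) - (18 - 6*349) = -226/(-645) - (18 - 2094) = -1/645*(-226) - 1*(-2076) = 226/645 + 2076 = 1339246/645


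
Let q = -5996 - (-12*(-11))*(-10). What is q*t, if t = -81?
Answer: 378756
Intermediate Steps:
q = -4676 (q = -5996 - 132*(-10) = -5996 - 1*(-1320) = -5996 + 1320 = -4676)
q*t = -4676*(-81) = 378756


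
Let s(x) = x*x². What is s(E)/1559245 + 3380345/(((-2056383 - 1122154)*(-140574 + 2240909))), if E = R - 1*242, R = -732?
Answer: -1233737334991937837001/2081901588218245855 ≈ -592.60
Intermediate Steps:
E = -974 (E = -732 - 1*242 = -732 - 242 = -974)
s(x) = x³
s(E)/1559245 + 3380345/(((-2056383 - 1122154)*(-140574 + 2240909))) = (-974)³/1559245 + 3380345/(((-2056383 - 1122154)*(-140574 + 2240909))) = -924010424*1/1559245 + 3380345/((-3178537*2100335)) = -924010424/1559245 + 3380345/(-6675992509895) = -924010424/1559245 + 3380345*(-1/6675992509895) = -924010424/1559245 - 676069/1335198501979 = -1233737334991937837001/2081901588218245855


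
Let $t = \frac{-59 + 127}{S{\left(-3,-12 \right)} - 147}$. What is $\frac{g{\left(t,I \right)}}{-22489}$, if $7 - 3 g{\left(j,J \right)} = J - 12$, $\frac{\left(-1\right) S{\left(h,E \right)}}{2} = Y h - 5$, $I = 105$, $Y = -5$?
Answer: $\frac{2}{1569} \approx 0.0012747$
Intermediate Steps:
$S{\left(h,E \right)} = 10 + 10 h$ ($S{\left(h,E \right)} = - 2 \left(- 5 h - 5\right) = - 2 \left(-5 - 5 h\right) = 10 + 10 h$)
$t = - \frac{68}{167}$ ($t = \frac{-59 + 127}{\left(10 + 10 \left(-3\right)\right) - 147} = \frac{68}{\left(10 - 30\right) - 147} = \frac{68}{-20 - 147} = \frac{68}{-167} = 68 \left(- \frac{1}{167}\right) = - \frac{68}{167} \approx -0.40719$)
$g{\left(j,J \right)} = \frac{19}{3} - \frac{J}{3}$ ($g{\left(j,J \right)} = \frac{7}{3} - \frac{J - 12}{3} = \frac{7}{3} - \frac{-12 + J}{3} = \frac{7}{3} - \left(-4 + \frac{J}{3}\right) = \frac{19}{3} - \frac{J}{3}$)
$\frac{g{\left(t,I \right)}}{-22489} = \frac{\frac{19}{3} - 35}{-22489} = \left(\frac{19}{3} - 35\right) \left(- \frac{1}{22489}\right) = \left(- \frac{86}{3}\right) \left(- \frac{1}{22489}\right) = \frac{2}{1569}$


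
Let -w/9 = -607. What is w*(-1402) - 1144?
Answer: -7660270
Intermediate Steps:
w = 5463 (w = -9*(-607) = 5463)
w*(-1402) - 1144 = 5463*(-1402) - 1144 = -7659126 - 1144 = -7660270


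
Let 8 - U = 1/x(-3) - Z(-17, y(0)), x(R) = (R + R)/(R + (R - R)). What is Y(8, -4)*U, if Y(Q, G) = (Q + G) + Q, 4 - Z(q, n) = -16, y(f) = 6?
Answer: 330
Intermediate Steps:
x(R) = 2 (x(R) = (2*R)/(R + 0) = (2*R)/R = 2)
Z(q, n) = 20 (Z(q, n) = 4 - 1*(-16) = 4 + 16 = 20)
Y(Q, G) = G + 2*Q (Y(Q, G) = (G + Q) + Q = G + 2*Q)
U = 55/2 (U = 8 - (1/2 - 1*20) = 8 - (½ - 20) = 8 - 1*(-39/2) = 8 + 39/2 = 55/2 ≈ 27.500)
Y(8, -4)*U = (-4 + 2*8)*(55/2) = (-4 + 16)*(55/2) = 12*(55/2) = 330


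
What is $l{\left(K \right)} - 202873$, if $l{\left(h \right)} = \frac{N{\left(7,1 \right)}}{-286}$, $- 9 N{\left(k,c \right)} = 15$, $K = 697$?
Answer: $- \frac{174065029}{858} \approx -2.0287 \cdot 10^{5}$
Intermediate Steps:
$N{\left(k,c \right)} = - \frac{5}{3}$ ($N{\left(k,c \right)} = \left(- \frac{1}{9}\right) 15 = - \frac{5}{3}$)
$l{\left(h \right)} = \frac{5}{858}$ ($l{\left(h \right)} = - \frac{5}{3 \left(-286\right)} = \left(- \frac{5}{3}\right) \left(- \frac{1}{286}\right) = \frac{5}{858}$)
$l{\left(K \right)} - 202873 = \frac{5}{858} - 202873 = - \frac{174065029}{858}$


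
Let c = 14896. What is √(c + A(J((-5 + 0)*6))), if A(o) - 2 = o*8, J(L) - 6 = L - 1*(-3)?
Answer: √14730 ≈ 121.37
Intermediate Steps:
J(L) = 9 + L (J(L) = 6 + (L - 1*(-3)) = 6 + (L + 3) = 6 + (3 + L) = 9 + L)
A(o) = 2 + 8*o (A(o) = 2 + o*8 = 2 + 8*o)
√(c + A(J((-5 + 0)*6))) = √(14896 + (2 + 8*(9 + (-5 + 0)*6))) = √(14896 + (2 + 8*(9 - 5*6))) = √(14896 + (2 + 8*(9 - 30))) = √(14896 + (2 + 8*(-21))) = √(14896 + (2 - 168)) = √(14896 - 166) = √14730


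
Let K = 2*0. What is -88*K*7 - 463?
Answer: -463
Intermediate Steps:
K = 0
-88*K*7 - 463 = -0*7 - 463 = -88*0 - 463 = 0 - 463 = -463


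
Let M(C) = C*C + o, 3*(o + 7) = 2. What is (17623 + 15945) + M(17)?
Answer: 101552/3 ≈ 33851.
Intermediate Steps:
o = -19/3 (o = -7 + (⅓)*2 = -7 + ⅔ = -19/3 ≈ -6.3333)
M(C) = -19/3 + C² (M(C) = C*C - 19/3 = C² - 19/3 = -19/3 + C²)
(17623 + 15945) + M(17) = (17623 + 15945) + (-19/3 + 17²) = 33568 + (-19/3 + 289) = 33568 + 848/3 = 101552/3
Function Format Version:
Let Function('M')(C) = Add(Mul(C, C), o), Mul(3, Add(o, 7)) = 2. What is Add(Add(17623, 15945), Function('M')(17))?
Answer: Rational(101552, 3) ≈ 33851.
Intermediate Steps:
o = Rational(-19, 3) (o = Add(-7, Mul(Rational(1, 3), 2)) = Add(-7, Rational(2, 3)) = Rational(-19, 3) ≈ -6.3333)
Function('M')(C) = Add(Rational(-19, 3), Pow(C, 2)) (Function('M')(C) = Add(Mul(C, C), Rational(-19, 3)) = Add(Pow(C, 2), Rational(-19, 3)) = Add(Rational(-19, 3), Pow(C, 2)))
Add(Add(17623, 15945), Function('M')(17)) = Add(Add(17623, 15945), Add(Rational(-19, 3), Pow(17, 2))) = Add(33568, Add(Rational(-19, 3), 289)) = Add(33568, Rational(848, 3)) = Rational(101552, 3)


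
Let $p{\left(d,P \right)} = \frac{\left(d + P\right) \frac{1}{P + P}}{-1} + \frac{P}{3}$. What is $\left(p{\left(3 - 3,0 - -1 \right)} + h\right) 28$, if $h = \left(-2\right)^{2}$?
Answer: $\frac{322}{3} \approx 107.33$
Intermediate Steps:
$p{\left(d,P \right)} = \frac{P}{3} - \frac{P + d}{2 P}$ ($p{\left(d,P \right)} = \frac{P + d}{2 P} \left(-1\right) + P \frac{1}{3} = \left(P + d\right) \frac{1}{2 P} \left(-1\right) + \frac{P}{3} = \frac{P + d}{2 P} \left(-1\right) + \frac{P}{3} = - \frac{P + d}{2 P} + \frac{P}{3} = \frac{P}{3} - \frac{P + d}{2 P}$)
$h = 4$
$\left(p{\left(3 - 3,0 - -1 \right)} + h\right) 28 = \left(\left(- \frac{1}{2} + \frac{0 - -1}{3} - \frac{3 - 3}{2 \left(0 - -1\right)}\right) + 4\right) 28 = \left(\left(- \frac{1}{2} + \frac{0 + 1}{3} - \frac{3 - 3}{2 \left(0 + 1\right)}\right) + 4\right) 28 = \left(\left(- \frac{1}{2} + \frac{1}{3} \cdot 1 - \frac{0}{1}\right) + 4\right) 28 = \left(\left(- \frac{1}{2} + \frac{1}{3} - 0 \cdot 1\right) + 4\right) 28 = \left(\left(- \frac{1}{2} + \frac{1}{3} + 0\right) + 4\right) 28 = \left(- \frac{1}{6} + 4\right) 28 = \frac{23}{6} \cdot 28 = \frac{322}{3}$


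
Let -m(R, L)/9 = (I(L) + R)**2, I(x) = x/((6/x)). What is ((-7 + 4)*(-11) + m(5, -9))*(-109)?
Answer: 1328601/4 ≈ 3.3215e+5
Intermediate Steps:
I(x) = x**2/6 (I(x) = x*(x/6) = x**2/6)
m(R, L) = -9*(R + L**2/6)**2 (m(R, L) = -9*(L**2/6 + R)**2 = -9*(R + L**2/6)**2)
((-7 + 4)*(-11) + m(5, -9))*(-109) = ((-7 + 4)*(-11) - ((-9)**2 + 6*5)**2/4)*(-109) = (-3*(-11) - (81 + 30)**2/4)*(-109) = (33 - 1/4*111**2)*(-109) = (33 - 1/4*12321)*(-109) = (33 - 12321/4)*(-109) = -12189/4*(-109) = 1328601/4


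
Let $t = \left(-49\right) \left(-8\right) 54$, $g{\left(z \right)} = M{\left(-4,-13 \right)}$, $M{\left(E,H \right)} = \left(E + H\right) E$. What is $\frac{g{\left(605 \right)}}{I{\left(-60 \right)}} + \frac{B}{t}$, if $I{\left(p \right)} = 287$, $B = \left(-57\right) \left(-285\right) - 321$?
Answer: $\frac{71543}{72324} \approx 0.9892$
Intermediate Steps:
$M{\left(E,H \right)} = E \left(E + H\right)$
$g{\left(z \right)} = 68$ ($g{\left(z \right)} = - 4 \left(-4 - 13\right) = \left(-4\right) \left(-17\right) = 68$)
$B = 15924$ ($B = 16245 - 321 = 15924$)
$t = 21168$ ($t = 392 \cdot 54 = 21168$)
$\frac{g{\left(605 \right)}}{I{\left(-60 \right)}} + \frac{B}{t} = \frac{68}{287} + \frac{15924}{21168} = 68 \cdot \frac{1}{287} + 15924 \cdot \frac{1}{21168} = \frac{68}{287} + \frac{1327}{1764} = \frac{71543}{72324}$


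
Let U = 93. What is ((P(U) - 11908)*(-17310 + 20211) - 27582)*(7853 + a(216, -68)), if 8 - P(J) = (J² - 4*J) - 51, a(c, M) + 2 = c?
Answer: -471218542236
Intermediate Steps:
a(c, M) = -2 + c
P(J) = 59 - J² + 4*J (P(J) = 8 - ((J² - 4*J) - 51) = 8 - (-51 + J² - 4*J) = 8 + (51 - J² + 4*J) = 59 - J² + 4*J)
((P(U) - 11908)*(-17310 + 20211) - 27582)*(7853 + a(216, -68)) = (((59 - 1*93² + 4*93) - 11908)*(-17310 + 20211) - 27582)*(7853 + (-2 + 216)) = (((59 - 1*8649 + 372) - 11908)*2901 - 27582)*(7853 + 214) = (((59 - 8649 + 372) - 11908)*2901 - 27582)*8067 = ((-8218 - 11908)*2901 - 27582)*8067 = (-20126*2901 - 27582)*8067 = (-58385526 - 27582)*8067 = -58413108*8067 = -471218542236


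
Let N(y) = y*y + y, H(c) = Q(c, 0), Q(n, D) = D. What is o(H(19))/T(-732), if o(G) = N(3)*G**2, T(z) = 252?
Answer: 0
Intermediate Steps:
H(c) = 0
N(y) = y + y**2 (N(y) = y**2 + y = y + y**2)
o(G) = 12*G**2 (o(G) = (3*(1 + 3))*G**2 = (3*4)*G**2 = 12*G**2)
o(H(19))/T(-732) = (12*0**2)/252 = (12*0)*(1/252) = 0*(1/252) = 0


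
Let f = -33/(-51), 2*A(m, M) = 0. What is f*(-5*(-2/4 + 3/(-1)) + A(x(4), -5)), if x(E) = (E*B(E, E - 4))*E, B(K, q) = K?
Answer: 385/34 ≈ 11.324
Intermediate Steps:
x(E) = E³ (x(E) = (E*E)*E = E²*E = E³)
A(m, M) = 0 (A(m, M) = (½)*0 = 0)
f = 11/17 (f = -33*(-1/51) = 11/17 ≈ 0.64706)
f*(-5*(-2/4 + 3/(-1)) + A(x(4), -5)) = 11*(-5*(-2/4 + 3/(-1)) + 0)/17 = 11*(-5*(-2*¼ + 3*(-1)) + 0)/17 = 11*(-5*(-½ - 3) + 0)/17 = 11*(-5*(-7/2) + 0)/17 = 11*(35/2 + 0)/17 = (11/17)*(35/2) = 385/34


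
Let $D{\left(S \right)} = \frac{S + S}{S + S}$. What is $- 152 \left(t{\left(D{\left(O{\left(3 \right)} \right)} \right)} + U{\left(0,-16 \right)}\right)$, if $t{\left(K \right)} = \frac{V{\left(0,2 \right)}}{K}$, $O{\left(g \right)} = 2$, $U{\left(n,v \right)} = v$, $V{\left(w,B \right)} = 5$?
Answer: $1672$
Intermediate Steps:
$D{\left(S \right)} = 1$ ($D{\left(S \right)} = \frac{2 S}{2 S} = 2 S \frac{1}{2 S} = 1$)
$t{\left(K \right)} = \frac{5}{K}$
$- 152 \left(t{\left(D{\left(O{\left(3 \right)} \right)} \right)} + U{\left(0,-16 \right)}\right) = - 152 \left(\frac{5}{1} - 16\right) = - 152 \left(5 \cdot 1 - 16\right) = - 152 \left(5 - 16\right) = \left(-152\right) \left(-11\right) = 1672$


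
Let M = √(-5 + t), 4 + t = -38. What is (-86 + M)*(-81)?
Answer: 6966 - 81*I*√47 ≈ 6966.0 - 555.31*I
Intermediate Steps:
t = -42 (t = -4 - 38 = -42)
M = I*√47 (M = √(-5 - 42) = √(-47) = I*√47 ≈ 6.8557*I)
(-86 + M)*(-81) = (-86 + I*√47)*(-81) = 6966 - 81*I*√47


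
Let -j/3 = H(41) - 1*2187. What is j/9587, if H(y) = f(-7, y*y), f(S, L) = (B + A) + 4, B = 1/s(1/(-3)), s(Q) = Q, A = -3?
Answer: 6567/9587 ≈ 0.68499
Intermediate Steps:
B = -3 (B = 1/(1/(-3)) = 1/(-⅓) = -3)
f(S, L) = -2 (f(S, L) = (-3 - 3) + 4 = -6 + 4 = -2)
H(y) = -2
j = 6567 (j = -3*(-2 - 1*2187) = -3*(-2 - 2187) = -3*(-2189) = 6567)
j/9587 = 6567/9587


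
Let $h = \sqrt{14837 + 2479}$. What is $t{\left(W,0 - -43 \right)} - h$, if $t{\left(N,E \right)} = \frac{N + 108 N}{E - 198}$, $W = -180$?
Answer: $\frac{3924}{31} - 6 \sqrt{481} \approx -5.0096$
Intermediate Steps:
$t{\left(N,E \right)} = \frac{109 N}{-198 + E}$
$h = 6 \sqrt{481}$ ($h = \sqrt{17316} = 6 \sqrt{481} \approx 131.59$)
$t{\left(W,0 - -43 \right)} - h = 109 \left(-180\right) \frac{1}{-198 + \left(0 - -43\right)} - 6 \sqrt{481} = 109 \left(-180\right) \frac{1}{-198 + \left(0 + 43\right)} - 6 \sqrt{481} = 109 \left(-180\right) \frac{1}{-198 + 43} - 6 \sqrt{481} = 109 \left(-180\right) \frac{1}{-155} - 6 \sqrt{481} = 109 \left(-180\right) \left(- \frac{1}{155}\right) - 6 \sqrt{481} = \frac{3924}{31} - 6 \sqrt{481}$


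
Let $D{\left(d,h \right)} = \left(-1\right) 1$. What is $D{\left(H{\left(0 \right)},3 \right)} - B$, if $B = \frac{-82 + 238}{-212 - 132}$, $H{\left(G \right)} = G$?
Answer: $- \frac{47}{86} \approx -0.54651$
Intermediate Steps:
$D{\left(d,h \right)} = -1$
$B = - \frac{39}{86}$ ($B = \frac{156}{-344} = 156 \left(- \frac{1}{344}\right) = - \frac{39}{86} \approx -0.45349$)
$D{\left(H{\left(0 \right)},3 \right)} - B = -1 - - \frac{39}{86} = -1 + \frac{39}{86} = - \frac{47}{86}$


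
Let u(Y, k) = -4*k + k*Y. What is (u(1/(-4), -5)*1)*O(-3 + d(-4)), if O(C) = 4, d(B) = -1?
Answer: 85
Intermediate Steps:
u(Y, k) = -4*k + Y*k
(u(1/(-4), -5)*1)*O(-3 + d(-4)) = (-5*(-4 + 1/(-4))*1)*4 = (-5*(-4 - 1/4)*1)*4 = (-5*(-17/4)*1)*4 = ((85/4)*1)*4 = (85/4)*4 = 85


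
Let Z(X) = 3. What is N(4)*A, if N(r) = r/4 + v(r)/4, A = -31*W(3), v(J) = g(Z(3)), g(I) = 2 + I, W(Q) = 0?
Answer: 0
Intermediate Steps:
v(J) = 5 (v(J) = 2 + 3 = 5)
A = 0 (A = -31*0 = 0)
N(r) = 5/4 + r/4 (N(r) = r/4 + 5/4 = 5/4 + r/4)
N(4)*A = (5/4 + (¼)*4)*0 = (5/4 + 1)*0 = (9/4)*0 = 0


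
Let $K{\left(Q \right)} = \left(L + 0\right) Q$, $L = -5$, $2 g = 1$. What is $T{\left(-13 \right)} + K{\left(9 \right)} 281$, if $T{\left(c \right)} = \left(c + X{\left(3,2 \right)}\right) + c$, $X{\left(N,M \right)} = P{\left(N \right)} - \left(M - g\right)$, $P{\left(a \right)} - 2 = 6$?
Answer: $- \frac{25329}{2} \approx -12665.0$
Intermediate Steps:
$g = \frac{1}{2}$ ($g = \frac{1}{2} \cdot 1 = \frac{1}{2} \approx 0.5$)
$P{\left(a \right)} = 8$ ($P{\left(a \right)} = 2 + 6 = 8$)
$K{\left(Q \right)} = - 5 Q$ ($K{\left(Q \right)} = \left(-5 + 0\right) Q = - 5 Q$)
$X{\left(N,M \right)} = \frac{17}{2} - M$ ($X{\left(N,M \right)} = 8 - \left(- \frac{1}{2} + M\right) = \frac{17}{2} - M$)
$T{\left(c \right)} = \frac{13}{2} + 2 c$ ($T{\left(c \right)} = \left(c + \left(\frac{17}{2} - 2\right)\right) + c = \left(c + \frac{13}{2}\right) + c = \left(\frac{13}{2} + c\right) + c = \frac{13}{2} + 2 c$)
$T{\left(-13 \right)} + K{\left(9 \right)} 281 = \left(\frac{13}{2} + 2 \left(-13\right)\right) + \left(-5\right) 9 \cdot 281 = \left(\frac{13}{2} - 26\right) - 12645 = - \frac{39}{2} - 12645 = - \frac{25329}{2}$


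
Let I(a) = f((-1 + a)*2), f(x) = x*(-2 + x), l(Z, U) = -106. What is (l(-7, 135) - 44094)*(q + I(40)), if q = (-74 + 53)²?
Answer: -281509800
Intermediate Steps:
q = 441 (q = (-21)² = 441)
I(a) = (-4 + 2*a)*(-2 + 2*a) (I(a) = ((-1 + a)*2)*(-2 + (-1 + a)*2) = (-2 + 2*a)*(-2 + (-2 + 2*a)) = (-2 + 2*a)*(-4 + 2*a) = (-4 + 2*a)*(-2 + 2*a))
(l(-7, 135) - 44094)*(q + I(40)) = (-106 - 44094)*(441 + 4*(-1 + 40)*(-2 + 40)) = -44200*(441 + 4*39*38) = -44200*(441 + 5928) = -44200*6369 = -281509800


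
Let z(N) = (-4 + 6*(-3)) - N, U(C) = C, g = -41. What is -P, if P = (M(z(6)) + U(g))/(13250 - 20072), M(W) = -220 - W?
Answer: -233/6822 ≈ -0.034154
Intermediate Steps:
z(N) = -22 - N (z(N) = (-4 - 18) - N = -22 - N)
P = 233/6822 (P = ((-220 - (-22 - 1*6)) - 41)/(13250 - 20072) = ((-220 - (-22 - 6)) - 41)/(-6822) = ((-220 - 1*(-28)) - 41)*(-1/6822) = ((-220 + 28) - 41)*(-1/6822) = (-192 - 41)*(-1/6822) = -233*(-1/6822) = 233/6822 ≈ 0.034154)
-P = -1*233/6822 = -233/6822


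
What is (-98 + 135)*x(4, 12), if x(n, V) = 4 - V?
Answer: -296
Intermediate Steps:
(-98 + 135)*x(4, 12) = (-98 + 135)*(4 - 1*12) = 37*(4 - 12) = 37*(-8) = -296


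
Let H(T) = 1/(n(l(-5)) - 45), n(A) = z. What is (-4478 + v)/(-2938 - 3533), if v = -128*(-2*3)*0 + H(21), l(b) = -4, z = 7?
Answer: 170165/245898 ≈ 0.69201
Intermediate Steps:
n(A) = 7
H(T) = -1/38 (H(T) = 1/(7 - 45) = 1/(-38) = -1/38)
v = -1/38 (v = -128*(-2*3)*0 - 1/38 = -(-768)*0 - 1/38 = -128*0 - 1/38 = 0 - 1/38 = -1/38 ≈ -0.026316)
(-4478 + v)/(-2938 - 3533) = (-4478 - 1/38)/(-2938 - 3533) = -170165/38/(-6471) = -170165/38*(-1/6471) = 170165/245898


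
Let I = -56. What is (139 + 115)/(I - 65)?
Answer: -254/121 ≈ -2.0992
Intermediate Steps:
(139 + 115)/(I - 65) = (139 + 115)/(-56 - 65) = 254/(-121) = 254*(-1/121) = -254/121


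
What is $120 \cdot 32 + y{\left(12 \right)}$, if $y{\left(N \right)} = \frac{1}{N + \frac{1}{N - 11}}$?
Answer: $\frac{49921}{13} \approx 3840.1$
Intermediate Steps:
$y{\left(N \right)} = \frac{1}{N + \frac{1}{-11 + N}}$
$120 \cdot 32 + y{\left(12 \right)} = 120 \cdot 32 + \frac{-11 + 12}{1 + 12^{2} - 132} = 3840 + \frac{1}{1 + 144 - 132} \cdot 1 = 3840 + \frac{1}{13} \cdot 1 = 3840 + \frac{1}{13} = \frac{49921}{13}$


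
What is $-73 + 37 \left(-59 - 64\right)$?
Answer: $-4624$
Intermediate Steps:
$-73 + 37 \left(-59 - 64\right) = -73 + 37 \left(-123\right) = -73 - 4551 = -4624$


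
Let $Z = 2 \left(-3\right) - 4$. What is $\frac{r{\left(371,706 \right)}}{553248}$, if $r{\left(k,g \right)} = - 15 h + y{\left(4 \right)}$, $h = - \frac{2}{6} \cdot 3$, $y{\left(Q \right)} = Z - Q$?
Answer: $\frac{1}{553248} \approx 1.8075 \cdot 10^{-6}$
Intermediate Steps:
$Z = -10$ ($Z = -6 - 4 = -10$)
$y{\left(Q \right)} = -10 - Q$
$h = -1$ ($h = \left(-2\right) \frac{1}{6} \cdot 3 = \left(- \frac{1}{3}\right) 3 = -1$)
$r{\left(k,g \right)} = 1$ ($r{\left(k,g \right)} = \left(-15\right) \left(-1\right) - 14 = 15 - 14 = 1$)
$\frac{r{\left(371,706 \right)}}{553248} = 1 \cdot \frac{1}{553248} = \frac{1}{553248}$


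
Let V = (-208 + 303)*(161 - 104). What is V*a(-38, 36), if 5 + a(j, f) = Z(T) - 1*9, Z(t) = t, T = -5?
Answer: -102885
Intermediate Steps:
a(j, f) = -19 (a(j, f) = -5 + (-5 - 1*9) = -5 + (-5 - 9) = -5 - 14 = -19)
V = 5415 (V = 95*57 = 5415)
V*a(-38, 36) = 5415*(-19) = -102885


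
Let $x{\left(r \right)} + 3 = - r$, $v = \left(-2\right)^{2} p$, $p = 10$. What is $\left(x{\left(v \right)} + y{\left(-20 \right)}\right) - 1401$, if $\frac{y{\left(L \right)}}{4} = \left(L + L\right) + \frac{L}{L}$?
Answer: $-1600$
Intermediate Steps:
$y{\left(L \right)} = 4 + 8 L$ ($y{\left(L \right)} = 4 \left(\left(L + L\right) + \frac{L}{L}\right) = 4 \left(2 L + 1\right) = 4 \left(1 + 2 L\right) = 4 + 8 L$)
$v = 40$ ($v = \left(-2\right)^{2} \cdot 10 = 4 \cdot 10 = 40$)
$x{\left(r \right)} = -3 - r$
$\left(x{\left(v \right)} + y{\left(-20 \right)}\right) - 1401 = \left(\left(-3 - 40\right) + \left(4 + 8 \left(-20\right)\right)\right) - 1401 = \left(\left(-3 - 40\right) + \left(4 - 160\right)\right) - 1401 = \left(-43 - 156\right) - 1401 = -199 - 1401 = -1600$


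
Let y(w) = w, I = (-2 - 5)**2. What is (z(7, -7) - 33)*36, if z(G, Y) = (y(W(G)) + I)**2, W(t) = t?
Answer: 111708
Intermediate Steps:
I = 49 (I = (-7)**2 = 49)
z(G, Y) = (49 + G)**2 (z(G, Y) = (G + 49)**2 = (49 + G)**2)
(z(7, -7) - 33)*36 = ((49 + 7)**2 - 33)*36 = (56**2 - 33)*36 = (3136 - 33)*36 = 3103*36 = 111708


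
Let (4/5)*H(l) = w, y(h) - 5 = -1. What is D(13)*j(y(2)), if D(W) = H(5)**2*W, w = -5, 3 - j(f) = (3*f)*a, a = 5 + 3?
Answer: -755625/16 ≈ -47227.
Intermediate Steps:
a = 8
y(h) = 4 (y(h) = 5 - 1 = 4)
j(f) = 3 - 24*f (j(f) = 3 - 3*f*8 = 3 - 24*f)
H(l) = -25/4 (H(l) = (5/4)*(-5) = -25/4)
D(W) = 625*W/16 (D(W) = (-25/4)**2*W = 625*W/16)
D(13)*j(y(2)) = ((625/16)*13)*(3 - 24*4) = 8125*(3 - 96)/16 = (8125/16)*(-93) = -755625/16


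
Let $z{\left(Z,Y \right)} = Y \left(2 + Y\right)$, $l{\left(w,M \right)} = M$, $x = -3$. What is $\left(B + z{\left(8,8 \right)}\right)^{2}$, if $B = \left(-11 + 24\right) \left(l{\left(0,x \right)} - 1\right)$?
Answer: $784$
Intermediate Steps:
$B = -52$ ($B = \left(-11 + 24\right) \left(-3 - 1\right) = 13 \left(-4\right) = -52$)
$\left(B + z{\left(8,8 \right)}\right)^{2} = \left(-52 + 8 \left(2 + 8\right)\right)^{2} = \left(-52 + 8 \cdot 10\right)^{2} = \left(-52 + 80\right)^{2} = 28^{2} = 784$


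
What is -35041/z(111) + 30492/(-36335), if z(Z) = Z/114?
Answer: -48383288134/1344395 ≈ -35989.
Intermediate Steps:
z(Z) = Z/114 (z(Z) = Z*(1/114) = Z/114)
-35041/z(111) + 30492/(-36335) = -35041/((1/114)*111) + 30492/(-36335) = -35041/37/38 + 30492*(-1/36335) = -35041*38/37 - 30492/36335 = -1331558/37 - 30492/36335 = -48383288134/1344395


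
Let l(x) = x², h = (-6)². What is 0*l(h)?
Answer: 0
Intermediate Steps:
h = 36
0*l(h) = 0*36² = 0*1296 = 0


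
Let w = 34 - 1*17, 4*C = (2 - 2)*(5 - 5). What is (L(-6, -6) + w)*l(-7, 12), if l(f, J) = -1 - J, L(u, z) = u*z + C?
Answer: -689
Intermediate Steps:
C = 0 (C = ((2 - 2)*(5 - 5))/4 = (0*0)/4 = (¼)*0 = 0)
L(u, z) = u*z (L(u, z) = u*z + 0 = u*z)
w = 17 (w = 34 - 17 = 17)
(L(-6, -6) + w)*l(-7, 12) = (-6*(-6) + 17)*(-1 - 1*12) = (36 + 17)*(-1 - 12) = 53*(-13) = -689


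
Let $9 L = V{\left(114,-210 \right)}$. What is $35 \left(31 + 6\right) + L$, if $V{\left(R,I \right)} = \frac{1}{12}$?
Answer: $\frac{139861}{108} \approx 1295.0$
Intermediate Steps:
$V{\left(R,I \right)} = \frac{1}{12}$
$L = \frac{1}{108}$ ($L = \frac{1}{9} \cdot \frac{1}{12} = \frac{1}{108} \approx 0.0092593$)
$35 \left(31 + 6\right) + L = 35 \left(31 + 6\right) + \frac{1}{108} = 35 \cdot 37 + \frac{1}{108} = 1295 + \frac{1}{108} = \frac{139861}{108}$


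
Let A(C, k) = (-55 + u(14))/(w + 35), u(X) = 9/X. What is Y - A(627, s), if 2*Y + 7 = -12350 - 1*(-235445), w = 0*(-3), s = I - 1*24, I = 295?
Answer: 54657321/490 ≈ 1.1155e+5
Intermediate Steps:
s = 271 (s = 295 - 1*24 = 295 - 24 = 271)
w = 0
A(C, k) = -761/490 (A(C, k) = (-55 + 9/14)/(0 + 35) = (-55 + 9*(1/14))/35 = (-55 + 9/14)*(1/35) = -761/14*1/35 = -761/490)
Y = 111544 (Y = -7/2 + (-12350 - 1*(-235445))/2 = -7/2 + (-12350 + 235445)/2 = -7/2 + (½)*223095 = -7/2 + 223095/2 = 111544)
Y - A(627, s) = 111544 - 1*(-761/490) = 111544 + 761/490 = 54657321/490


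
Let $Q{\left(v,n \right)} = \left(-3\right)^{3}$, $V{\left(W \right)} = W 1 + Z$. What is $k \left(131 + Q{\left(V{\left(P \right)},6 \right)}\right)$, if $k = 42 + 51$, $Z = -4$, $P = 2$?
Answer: $9672$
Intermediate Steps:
$V{\left(W \right)} = -4 + W$ ($V{\left(W \right)} = W 1 - 4 = W - 4 = -4 + W$)
$Q{\left(v,n \right)} = -27$
$k = 93$
$k \left(131 + Q{\left(V{\left(P \right)},6 \right)}\right) = 93 \left(131 - 27\right) = 93 \cdot 104 = 9672$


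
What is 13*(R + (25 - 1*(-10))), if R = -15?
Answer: 260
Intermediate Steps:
13*(R + (25 - 1*(-10))) = 13*(-15 + (25 - 1*(-10))) = 13*(-15 + (25 + 10)) = 13*(-15 + 35) = 13*20 = 260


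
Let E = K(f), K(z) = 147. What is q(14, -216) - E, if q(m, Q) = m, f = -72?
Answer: -133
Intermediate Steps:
E = 147
q(14, -216) - E = 14 - 1*147 = 14 - 147 = -133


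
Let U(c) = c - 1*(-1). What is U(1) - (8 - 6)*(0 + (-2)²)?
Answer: -6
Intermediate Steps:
U(c) = 1 + c (U(c) = c + 1 = 1 + c)
U(1) - (8 - 6)*(0 + (-2)²) = (1 + 1) - (8 - 6)*(0 + (-2)²) = 2 - 2*(0 + 4) = 2 - 2*4 = 2 - 1*8 = 2 - 8 = -6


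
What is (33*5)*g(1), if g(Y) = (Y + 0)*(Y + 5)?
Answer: 990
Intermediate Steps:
g(Y) = Y*(5 + Y)
(33*5)*g(1) = (33*5)*(1*(5 + 1)) = 165*(1*6) = 165*6 = 990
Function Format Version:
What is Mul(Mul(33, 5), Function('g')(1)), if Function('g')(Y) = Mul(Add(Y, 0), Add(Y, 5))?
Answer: 990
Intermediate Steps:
Function('g')(Y) = Mul(Y, Add(5, Y))
Mul(Mul(33, 5), Function('g')(1)) = Mul(Mul(33, 5), Mul(1, Add(5, 1))) = Mul(165, Mul(1, 6)) = Mul(165, 6) = 990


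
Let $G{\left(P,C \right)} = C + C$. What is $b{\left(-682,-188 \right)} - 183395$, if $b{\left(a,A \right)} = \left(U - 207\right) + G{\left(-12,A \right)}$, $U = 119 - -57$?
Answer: $-183802$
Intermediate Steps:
$G{\left(P,C \right)} = 2 C$
$U = 176$ ($U = 119 + 57 = 176$)
$b{\left(a,A \right)} = -31 + 2 A$ ($b{\left(a,A \right)} = \left(176 - 207\right) + 2 A = -31 + 2 A$)
$b{\left(-682,-188 \right)} - 183395 = \left(-31 + 2 \left(-188\right)\right) - 183395 = \left(-31 - 376\right) - 183395 = -407 - 183395 = -183802$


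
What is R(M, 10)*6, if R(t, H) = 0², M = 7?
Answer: 0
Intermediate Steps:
R(t, H) = 0
R(M, 10)*6 = 0*6 = 0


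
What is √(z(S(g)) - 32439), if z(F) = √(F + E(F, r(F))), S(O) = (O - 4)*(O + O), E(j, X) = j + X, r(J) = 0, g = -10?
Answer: √(-32439 + 4*√35) ≈ 180.04*I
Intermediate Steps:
E(j, X) = X + j
S(O) = 2*O*(-4 + O) (S(O) = (-4 + O)*(2*O) = 2*O*(-4 + O))
z(F) = √2*√F (z(F) = √(F + (0 + F)) = √(F + F) = √(2*F) = √2*√F)
√(z(S(g)) - 32439) = √(√2*√(2*(-10)*(-4 - 10)) - 32439) = √(√2*√(2*(-10)*(-14)) - 32439) = √(√2*√280 - 32439) = √(√2*(2*√70) - 32439) = √(4*√35 - 32439) = √(-32439 + 4*√35)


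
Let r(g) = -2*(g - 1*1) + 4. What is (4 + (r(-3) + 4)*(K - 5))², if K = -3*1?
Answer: 15376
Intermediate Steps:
K = -3
r(g) = 6 - 2*g (r(g) = -2*(g - 1) + 4 = -2*(-1 + g) + 4 = (2 - 2*g) + 4 = 6 - 2*g)
(4 + (r(-3) + 4)*(K - 5))² = (4 + ((6 - 2*(-3)) + 4)*(-3 - 5))² = (4 + ((6 + 6) + 4)*(-8))² = (4 + (12 + 4)*(-8))² = (4 + 16*(-8))² = (4 - 128)² = (-124)² = 15376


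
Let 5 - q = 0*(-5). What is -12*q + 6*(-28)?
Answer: -228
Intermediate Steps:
q = 5 (q = 5 - 0*(-5) = 5 - 1*0 = 5 + 0 = 5)
-12*q + 6*(-28) = -12*5 + 6*(-28) = -60 - 168 = -228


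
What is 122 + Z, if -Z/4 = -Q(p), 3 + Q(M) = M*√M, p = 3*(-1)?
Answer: 110 - 12*I*√3 ≈ 110.0 - 20.785*I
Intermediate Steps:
p = -3
Q(M) = -3 + M^(3/2) (Q(M) = -3 + M*√M = -3 + M^(3/2))
Z = -12 - 12*I*√3 (Z = -(-4)*(-3 + (-3)^(3/2)) = -(-4)*(-3 - 3*I*√3) = -4*(3 + 3*I*√3) = -12 - 12*I*√3 ≈ -12.0 - 20.785*I)
122 + Z = 122 + (-12 - 12*I*√3) = 110 - 12*I*√3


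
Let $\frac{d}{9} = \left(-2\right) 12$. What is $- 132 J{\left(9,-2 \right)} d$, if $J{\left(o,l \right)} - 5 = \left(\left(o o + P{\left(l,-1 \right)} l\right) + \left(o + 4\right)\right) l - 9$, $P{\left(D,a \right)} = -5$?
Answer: $-6044544$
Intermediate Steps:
$J{\left(o,l \right)} = -4 + l \left(4 + o + o^{2} - 5 l\right)$ ($J{\left(o,l \right)} = 5 + \left(\left(\left(o o - 5 l\right) + \left(o + 4\right)\right) l - 9\right) = 5 + \left(\left(\left(o^{2} - 5 l\right) + \left(4 + o\right)\right) l - 9\right) = 5 + \left(\left(4 + o + o^{2} - 5 l\right) l - 9\right) = 5 + \left(l \left(4 + o + o^{2} - 5 l\right) - 9\right) = 5 + \left(-9 + l \left(4 + o + o^{2} - 5 l\right)\right) = -4 + l \left(4 + o + o^{2} - 5 l\right)$)
$d = -216$ ($d = 9 \left(\left(-2\right) 12\right) = 9 \left(-24\right) = -216$)
$- 132 J{\left(9,-2 \right)} d = - 132 \left(-4 - 5 \left(-2\right)^{2} + 4 \left(-2\right) - 18 - 2 \cdot 9^{2}\right) \left(-216\right) = - 132 \left(-4 - 20 - 8 - 18 - 162\right) \left(-216\right) = \left(-132\right) \left(-212\right) \left(-216\right) = 27984 \left(-216\right) = -6044544$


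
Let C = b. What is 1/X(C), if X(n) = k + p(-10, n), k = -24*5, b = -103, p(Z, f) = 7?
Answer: -1/113 ≈ -0.0088496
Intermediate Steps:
C = -103
k = -120 (k = -1*120 = -120)
X(n) = -113 (X(n) = -120 + 7 = -113)
1/X(C) = 1/(-113) = -1/113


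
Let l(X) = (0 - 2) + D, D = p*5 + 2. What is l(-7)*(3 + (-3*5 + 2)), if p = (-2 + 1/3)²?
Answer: -1250/9 ≈ -138.89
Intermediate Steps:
p = 25/9 (p = (-2 + ⅓)² = (-5/3)² = 25/9 ≈ 2.7778)
D = 143/9 (D = (25/9)*5 + 2 = 125/9 + 2 = 143/9 ≈ 15.889)
l(X) = 125/9 (l(X) = (0 - 2) + 143/9 = -2 + 143/9 = 125/9)
l(-7)*(3 + (-3*5 + 2)) = 125*(3 + (-3*5 + 2))/9 = 125*(3 + (-15 + 2))/9 = 125*(3 - 13)/9 = (125/9)*(-10) = -1250/9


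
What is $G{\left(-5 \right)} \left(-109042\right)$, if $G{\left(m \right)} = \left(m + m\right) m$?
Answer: $-5452100$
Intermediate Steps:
$G{\left(m \right)} = 2 m^{2}$ ($G{\left(m \right)} = 2 m m = 2 m^{2}$)
$G{\left(-5 \right)} \left(-109042\right) = 2 \left(-5\right)^{2} \left(-109042\right) = 2 \cdot 25 \left(-109042\right) = 50 \left(-109042\right) = -5452100$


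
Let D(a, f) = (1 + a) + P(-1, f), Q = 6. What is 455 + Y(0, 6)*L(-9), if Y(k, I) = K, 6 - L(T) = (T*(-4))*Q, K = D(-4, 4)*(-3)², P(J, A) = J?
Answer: 8015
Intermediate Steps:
D(a, f) = a (D(a, f) = (1 + a) - 1 = a)
K = -36 (K = -4*(-3)² = -4*9 = -36)
L(T) = 6 + 24*T (L(T) = 6 - T*(-4)*6 = 6 - (-4*T)*6 = 6 - (-24)*T = 6 + 24*T)
Y(k, I) = -36
455 + Y(0, 6)*L(-9) = 455 - 36*(6 + 24*(-9)) = 455 - 36*(6 - 216) = 455 - 36*(-210) = 455 + 7560 = 8015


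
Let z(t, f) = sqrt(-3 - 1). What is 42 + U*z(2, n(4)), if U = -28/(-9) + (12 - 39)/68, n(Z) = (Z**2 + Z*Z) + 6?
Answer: 42 + 1661*I/306 ≈ 42.0 + 5.4281*I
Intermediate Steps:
n(Z) = 6 + 2*Z**2 (n(Z) = (Z**2 + Z**2) + 6 = 2*Z**2 + 6 = 6 + 2*Z**2)
U = 1661/612 (U = -28*(-1/9) - 27*1/68 = 28/9 - 27/68 = 1661/612 ≈ 2.7141)
z(t, f) = 2*I (z(t, f) = sqrt(-4) = 2*I)
42 + U*z(2, n(4)) = 42 + 1661*(2*I)/612 = 42 + 1661*I/306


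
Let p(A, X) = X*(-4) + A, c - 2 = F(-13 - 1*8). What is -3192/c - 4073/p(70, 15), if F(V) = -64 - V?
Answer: -135073/410 ≈ -329.45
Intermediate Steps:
c = -41 (c = 2 + (-64 - (-13 - 1*8)) = 2 + (-64 - (-13 - 8)) = 2 + (-64 - 1*(-21)) = 2 + (-64 + 21) = 2 - 43 = -41)
p(A, X) = A - 4*X (p(A, X) = -4*X + A = A - 4*X)
-3192/c - 4073/p(70, 15) = -3192/(-41) - 4073/(70 - 4*15) = -3192*(-1/41) - 4073/(70 - 60) = 3192/41 - 4073/10 = -135073/410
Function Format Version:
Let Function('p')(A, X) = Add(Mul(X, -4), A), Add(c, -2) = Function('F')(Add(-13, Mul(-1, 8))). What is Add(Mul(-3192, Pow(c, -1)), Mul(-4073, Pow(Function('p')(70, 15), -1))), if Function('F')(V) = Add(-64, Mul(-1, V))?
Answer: Rational(-135073, 410) ≈ -329.45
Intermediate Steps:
c = -41 (c = Add(2, Add(-64, Mul(-1, Add(-13, Mul(-1, 8))))) = Add(2, Add(-64, Mul(-1, Add(-13, -8)))) = Add(2, Add(-64, Mul(-1, -21))) = Add(2, Add(-64, 21)) = Add(2, -43) = -41)
Function('p')(A, X) = Add(A, Mul(-4, X)) (Function('p')(A, X) = Add(Mul(-4, X), A) = Add(A, Mul(-4, X)))
Add(Mul(-3192, Pow(c, -1)), Mul(-4073, Pow(Function('p')(70, 15), -1))) = Add(Mul(-3192, Pow(-41, -1)), Mul(-4073, Pow(Add(70, Mul(-4, 15)), -1))) = Add(Mul(-3192, Rational(-1, 41)), Mul(-4073, Pow(Add(70, -60), -1))) = Add(Rational(3192, 41), Mul(-4073, Pow(10, -1))) = Add(Rational(3192, 41), Mul(-4073, Rational(1, 10))) = Add(Rational(3192, 41), Rational(-4073, 10)) = Rational(-135073, 410)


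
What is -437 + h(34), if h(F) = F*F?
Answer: 719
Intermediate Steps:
h(F) = F**2
-437 + h(34) = -437 + 34**2 = -437 + 1156 = 719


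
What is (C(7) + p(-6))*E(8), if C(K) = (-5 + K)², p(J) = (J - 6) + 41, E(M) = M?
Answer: 264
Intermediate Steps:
p(J) = 35 + J (p(J) = (-6 + J) + 41 = 35 + J)
(C(7) + p(-6))*E(8) = ((-5 + 7)² + (35 - 6))*8 = (2² + 29)*8 = (4 + 29)*8 = 33*8 = 264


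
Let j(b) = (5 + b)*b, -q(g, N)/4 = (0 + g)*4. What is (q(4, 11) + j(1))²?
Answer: 3364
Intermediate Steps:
q(g, N) = -16*g (q(g, N) = -4*(0 + g)*4 = -4*g*4 = -16*g)
j(b) = b*(5 + b)
(q(4, 11) + j(1))² = (-16*4 + 1*(5 + 1))² = (-64 + 1*6)² = (-64 + 6)² = (-58)² = 3364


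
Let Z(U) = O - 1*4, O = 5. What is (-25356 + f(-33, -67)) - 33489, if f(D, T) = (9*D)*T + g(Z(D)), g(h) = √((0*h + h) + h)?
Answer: -38946 + √2 ≈ -38945.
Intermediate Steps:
Z(U) = 1 (Z(U) = 5 - 1*4 = 5 - 4 = 1)
g(h) = √2*√h (g(h) = √((0 + h) + h) = √(h + h) = √(2*h) = √2*√h)
f(D, T) = √2 + 9*D*T (f(D, T) = (9*D)*T + √2*√1 = 9*D*T + √2*1 = 9*D*T + √2 = √2 + 9*D*T)
(-25356 + f(-33, -67)) - 33489 = (-25356 + (√2 + 9*(-33)*(-67))) - 33489 = (-25356 + (√2 + 19899)) - 33489 = (-25356 + (19899 + √2)) - 33489 = (-5457 + √2) - 33489 = -38946 + √2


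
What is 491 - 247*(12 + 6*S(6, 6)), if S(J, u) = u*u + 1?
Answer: -57307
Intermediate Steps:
S(J, u) = 1 + u**2 (S(J, u) = u**2 + 1 = 1 + u**2)
491 - 247*(12 + 6*S(6, 6)) = 491 - 247*(12 + 6*(1 + 6**2)) = 491 - 247*(12 + 6*(1 + 36)) = 491 - 247*(12 + 6*37) = 491 - 247*(12 + 222) = 491 - 247*234 = 491 - 57798 = -57307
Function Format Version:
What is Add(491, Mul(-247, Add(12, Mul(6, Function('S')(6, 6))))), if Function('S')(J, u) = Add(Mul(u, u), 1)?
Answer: -57307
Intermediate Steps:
Function('S')(J, u) = Add(1, Pow(u, 2)) (Function('S')(J, u) = Add(Pow(u, 2), 1) = Add(1, Pow(u, 2)))
Add(491, Mul(-247, Add(12, Mul(6, Function('S')(6, 6))))) = Add(491, Mul(-247, Add(12, Mul(6, Add(1, Pow(6, 2)))))) = Add(491, Mul(-247, Add(12, Mul(6, Add(1, 36))))) = Add(491, Mul(-247, Add(12, Mul(6, 37)))) = Add(491, Mul(-247, Add(12, 222))) = Add(491, Mul(-247, 234)) = Add(491, -57798) = -57307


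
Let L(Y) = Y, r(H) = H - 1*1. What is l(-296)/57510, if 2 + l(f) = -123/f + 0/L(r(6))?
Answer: -469/17022960 ≈ -2.7551e-5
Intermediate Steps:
r(H) = -1 + H (r(H) = H - 1 = -1 + H)
l(f) = -2 - 123/f (l(f) = -2 + (-123/f + 0/(-1 + 6)) = -2 + (-123/f + 0/5) = -2 + (-123/f + 0*(⅕)) = -2 + (-123/f + 0) = -2 - 123/f)
l(-296)/57510 = (-2 - 123/(-296))/57510 = (-2 - 123*(-1/296))*(1/57510) = (-2 + 123/296)*(1/57510) = -469/296*1/57510 = -469/17022960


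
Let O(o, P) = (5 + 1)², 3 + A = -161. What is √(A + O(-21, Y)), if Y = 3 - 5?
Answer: 8*I*√2 ≈ 11.314*I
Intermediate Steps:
Y = -2
A = -164 (A = -3 - 161 = -164)
O(o, P) = 36 (O(o, P) = 6² = 36)
√(A + O(-21, Y)) = √(-164 + 36) = √(-128) = 8*I*√2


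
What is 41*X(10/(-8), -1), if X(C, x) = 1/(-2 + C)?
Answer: -164/13 ≈ -12.615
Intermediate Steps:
41*X(10/(-8), -1) = 41/(-2 + 10/(-8)) = 41/(-2 + 10*(-1/8)) = 41/(-2 - 5/4) = 41/(-13/4) = 41*(-4/13) = -164/13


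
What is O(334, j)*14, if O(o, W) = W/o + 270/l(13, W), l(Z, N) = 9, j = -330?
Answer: 67830/167 ≈ 406.17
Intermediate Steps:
O(o, W) = 30 + W/o (O(o, W) = W/o + 270/9 = W/o + 270*(⅑) = W/o + 30 = 30 + W/o)
O(334, j)*14 = (30 - 330/334)*14 = (30 - 330*1/334)*14 = (30 - 165/167)*14 = (4845/167)*14 = 67830/167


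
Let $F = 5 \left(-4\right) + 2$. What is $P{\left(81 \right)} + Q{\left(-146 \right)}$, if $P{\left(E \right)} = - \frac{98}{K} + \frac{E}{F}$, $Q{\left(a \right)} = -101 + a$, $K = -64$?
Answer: $- \frac{7999}{32} \approx -249.97$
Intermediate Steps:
$F = -18$ ($F = -20 + 2 = -18$)
$P{\left(E \right)} = \frac{49}{32} - \frac{E}{18}$ ($P{\left(E \right)} = - \frac{98}{-64} + \frac{E}{-18} = \left(-98\right) \left(- \frac{1}{64}\right) + E \left(- \frac{1}{18}\right) = \frac{49}{32} - \frac{E}{18}$)
$P{\left(81 \right)} + Q{\left(-146 \right)} = \left(\frac{49}{32} - \frac{9}{2}\right) - 247 = - \frac{95}{32} - 247 = - \frac{7999}{32}$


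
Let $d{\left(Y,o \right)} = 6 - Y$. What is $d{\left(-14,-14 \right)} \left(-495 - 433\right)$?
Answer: $-18560$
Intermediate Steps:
$d{\left(-14,-14 \right)} \left(-495 - 433\right) = \left(6 - -14\right) \left(-495 - 433\right) = \left(6 + 14\right) \left(-928\right) = 20 \left(-928\right) = -18560$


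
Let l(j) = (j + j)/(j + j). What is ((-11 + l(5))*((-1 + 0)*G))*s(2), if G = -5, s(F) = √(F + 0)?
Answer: -50*√2 ≈ -70.711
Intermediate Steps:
s(F) = √F
l(j) = 1 (l(j) = (2*j)/((2*j)) = (2*j)*(1/(2*j)) = 1)
((-11 + l(5))*((-1 + 0)*G))*s(2) = ((-11 + 1)*((-1 + 0)*(-5)))*√2 = (-(-10)*(-5))*√2 = (-10*5)*√2 = -50*√2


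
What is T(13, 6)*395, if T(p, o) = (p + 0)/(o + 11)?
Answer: 5135/17 ≈ 302.06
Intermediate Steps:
T(p, o) = p/(11 + o)
T(13, 6)*395 = (13/(11 + 6))*395 = (13/17)*395 = 5135/17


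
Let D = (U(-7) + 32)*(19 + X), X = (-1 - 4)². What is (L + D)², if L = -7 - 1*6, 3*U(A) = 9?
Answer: 2331729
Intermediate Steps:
U(A) = 3 (U(A) = (⅓)*9 = 3)
L = -13 (L = -7 - 6 = -13)
X = 25 (X = (-5)² = 25)
D = 1540 (D = (3 + 32)*(19 + 25) = 35*44 = 1540)
(L + D)² = (-13 + 1540)² = 1527² = 2331729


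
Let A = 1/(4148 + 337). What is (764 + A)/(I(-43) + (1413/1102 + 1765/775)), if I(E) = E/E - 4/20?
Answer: 117057493642/667968093 ≈ 175.24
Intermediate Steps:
I(E) = 4/5 (I(E) = 1 - 4*1/20 = 1 - 1/5 = 4/5)
A = 1/4485 ≈ 0.00022297
(764 + A)/(I(-43) + (1413/1102 + 1765/775)) = (764 + 1/4485)/(4/5 + (1413/1102 + 1765/775)) = 3426541/(4485*(4/5 + (1413*(1/1102) + 1765*(1/775)))) = 3426541/(4485*(4/5 + (1413/1102 + 353/155))) = 3426541/(4485*(4/5 + 608021/170810)) = 3426541/(4485*(744669/170810)) = (3426541/4485)*(170810/744669) = 117057493642/667968093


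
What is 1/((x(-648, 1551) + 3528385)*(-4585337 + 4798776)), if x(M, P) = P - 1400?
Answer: 1/753127195304 ≈ 1.3278e-12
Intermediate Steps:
x(M, P) = -1400 + P
1/((x(-648, 1551) + 3528385)*(-4585337 + 4798776)) = 1/(((-1400 + 1551) + 3528385)*(-4585337 + 4798776)) = 1/((151 + 3528385)*213439) = 1/(3528536*213439) = 1/753127195304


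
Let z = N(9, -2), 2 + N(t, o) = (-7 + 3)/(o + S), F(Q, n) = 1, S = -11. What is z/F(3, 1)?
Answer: -22/13 ≈ -1.6923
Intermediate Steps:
N(t, o) = -2 - 4/(-11 + o) (N(t, o) = -2 + (-7 + 3)/(o - 11) = -2 - 4/(-11 + o))
z = -22/13 (z = 2*(9 - 1*(-2))/(-11 - 2) = 2*(9 + 2)/(-13) = 2*(-1/13)*11 = -22/13 ≈ -1.6923)
z/F(3, 1) = -22/13/1 = -22/13*1 = -22/13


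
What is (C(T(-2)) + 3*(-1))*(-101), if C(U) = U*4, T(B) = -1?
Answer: 707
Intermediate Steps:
C(U) = 4*U
(C(T(-2)) + 3*(-1))*(-101) = (4*(-1) + 3*(-1))*(-101) = (-4 - 3)*(-101) = -7*(-101) = 707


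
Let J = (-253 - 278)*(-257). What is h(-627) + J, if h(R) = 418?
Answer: 136885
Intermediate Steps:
J = 136467 (J = -531*(-257) = 136467)
h(-627) + J = 418 + 136467 = 136885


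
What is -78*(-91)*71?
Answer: 503958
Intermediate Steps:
-78*(-91)*71 = 7098*71 = 503958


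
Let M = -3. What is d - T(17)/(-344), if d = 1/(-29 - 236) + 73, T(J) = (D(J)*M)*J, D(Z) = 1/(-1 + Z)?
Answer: 106455861/1458560 ≈ 72.987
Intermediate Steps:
T(J) = -3*J/(-1 + J) (T(J) = (-3/(-1 + J))*J = -3*J/(-1 + J))
d = 19344/265 (d = 1/(-265) + 73 = -1/265 + 73 = 19344/265 ≈ 72.996)
d - T(17)/(-344) = 19344/265 - (-3*17/(-1 + 17))/(-344) = 19344/265 - (-3*17/16)*(-1)/344 = 19344/265 - (-3*17*1/16)*(-1)/344 = 19344/265 - (-51)*(-1)/(16*344) = 19344/265 - 1*51/5504 = 19344/265 - 51/5504 = 106455861/1458560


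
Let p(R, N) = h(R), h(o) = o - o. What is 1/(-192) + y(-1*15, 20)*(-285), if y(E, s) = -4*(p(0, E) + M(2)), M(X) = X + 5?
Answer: 1532159/192 ≈ 7980.0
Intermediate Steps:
M(X) = 5 + X
h(o) = 0
p(R, N) = 0
y(E, s) = -28 (y(E, s) = -4*(0 + (5 + 2)) = -4*(0 + 7) = -4*7 = -28)
1/(-192) + y(-1*15, 20)*(-285) = 1/(-192) - 28*(-285) = -1/192 + 7980 = 1532159/192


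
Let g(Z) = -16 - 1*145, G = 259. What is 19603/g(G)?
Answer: -19603/161 ≈ -121.76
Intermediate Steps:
g(Z) = -161 (g(Z) = -16 - 145 = -161)
19603/g(G) = 19603/(-161) = 19603*(-1/161) = -19603/161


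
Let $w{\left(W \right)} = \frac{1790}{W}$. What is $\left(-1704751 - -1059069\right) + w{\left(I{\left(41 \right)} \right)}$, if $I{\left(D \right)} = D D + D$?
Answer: $- \frac{555931307}{861} \approx -6.4568 \cdot 10^{5}$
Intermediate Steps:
$I{\left(D \right)} = D + D^{2}$ ($I{\left(D \right)} = D^{2} + D = D + D^{2}$)
$\left(-1704751 - -1059069\right) + w{\left(I{\left(41 \right)} \right)} = \left(-1704751 - -1059069\right) + \frac{1790}{41 \left(1 + 41\right)} = \left(-1704751 + 1059069\right) + \frac{1790}{41 \cdot 42} = -645682 + \frac{1790}{1722} = -645682 + 1790 \cdot \frac{1}{1722} = -645682 + \frac{895}{861} = - \frac{555931307}{861}$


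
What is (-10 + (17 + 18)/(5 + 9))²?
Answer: 225/4 ≈ 56.250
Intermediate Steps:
(-10 + (17 + 18)/(5 + 9))² = (-10 + 35/14)² = (-10 + 35*(1/14))² = (-10 + 5/2)² = (-15/2)² = 225/4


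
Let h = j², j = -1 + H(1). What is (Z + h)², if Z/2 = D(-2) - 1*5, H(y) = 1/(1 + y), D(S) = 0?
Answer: 1521/16 ≈ 95.063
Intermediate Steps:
Z = -10 (Z = 2*(0 - 1*5) = 2*(0 - 5) = 2*(-5) = -10)
j = -½ (j = -1 + 1/(1 + 1) = -1 + 1/2 = -1 + ½ = -½ ≈ -0.50000)
h = ¼ (h = (-½)² = ¼ ≈ 0.25000)
(Z + h)² = (-10 + ¼)² = (-39/4)² = 1521/16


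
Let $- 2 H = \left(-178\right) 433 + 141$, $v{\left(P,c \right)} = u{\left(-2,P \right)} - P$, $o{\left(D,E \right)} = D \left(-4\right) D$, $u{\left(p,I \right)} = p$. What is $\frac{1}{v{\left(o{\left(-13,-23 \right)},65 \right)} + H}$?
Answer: $\frac{2}{78281} \approx 2.5549 \cdot 10^{-5}$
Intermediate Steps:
$o{\left(D,E \right)} = - 4 D^{2}$ ($o{\left(D,E \right)} = - 4 D D = - 4 D^{2}$)
$v{\left(P,c \right)} = -2 - P$
$H = \frac{76933}{2}$ ($H = - \frac{\left(-178\right) 433 + 141}{2} = - \frac{-77074 + 141}{2} = \left(- \frac{1}{2}\right) \left(-76933\right) = \frac{76933}{2} \approx 38467.0$)
$\frac{1}{v{\left(o{\left(-13,-23 \right)},65 \right)} + H} = \frac{1}{\left(-2 - - 4 \left(-13\right)^{2}\right) + \frac{76933}{2}} = \frac{1}{\left(-2 - \left(-4\right) 169\right) + \frac{76933}{2}} = \frac{1}{\left(-2 - -676\right) + \frac{76933}{2}} = \frac{1}{\left(-2 + 676\right) + \frac{76933}{2}} = \frac{1}{674 + \frac{76933}{2}} = \frac{1}{\frac{78281}{2}} = \frac{2}{78281}$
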